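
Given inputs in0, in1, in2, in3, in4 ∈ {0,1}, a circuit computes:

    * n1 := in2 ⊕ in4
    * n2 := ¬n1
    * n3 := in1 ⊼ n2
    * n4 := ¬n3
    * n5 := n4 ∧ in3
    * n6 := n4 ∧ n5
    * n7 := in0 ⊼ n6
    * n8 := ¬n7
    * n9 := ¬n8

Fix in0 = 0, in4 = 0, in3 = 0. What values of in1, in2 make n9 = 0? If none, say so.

With in0 = 0, in4 = 0, in3 = 0 fixed, none of the 4 settings of in1, in2 give n9 = 0.
For example, with in1=1, in2=1:
n1 = in2 ⊕ in4 = 1 ⊕ 0 = 1
n2 = ¬n1 = ¬1 = 0
n3 = in1 ⊼ n2 = 1 ⊼ 0 = 1
n4 = ¬n3 = ¬1 = 0
n5 = n4 ∧ in3 = 0 ∧ 0 = 0
n6 = n4 ∧ n5 = 0 ∧ 0 = 0
n7 = in0 ⊼ n6 = 0 ⊼ 0 = 1
n8 = ¬n7 = ¬1 = 0
n9 = ¬n8 = ¬0 = 1
giving n9 = 1 ≠ 0.

no solution exists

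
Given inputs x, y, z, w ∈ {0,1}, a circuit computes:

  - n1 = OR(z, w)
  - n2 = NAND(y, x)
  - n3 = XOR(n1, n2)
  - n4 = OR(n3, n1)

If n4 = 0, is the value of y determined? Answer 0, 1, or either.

n4 = OR(n3, n1) must be 0, so both n3 = 0 and n1 = 0.
n3 = XOR(n1, n2) must be 0, so n1 and n2 are equal.
Every assignment with n4 = 0 has y = 1; there are 1 such assignment(s).
  x=1, y=1, z=0, w=0

1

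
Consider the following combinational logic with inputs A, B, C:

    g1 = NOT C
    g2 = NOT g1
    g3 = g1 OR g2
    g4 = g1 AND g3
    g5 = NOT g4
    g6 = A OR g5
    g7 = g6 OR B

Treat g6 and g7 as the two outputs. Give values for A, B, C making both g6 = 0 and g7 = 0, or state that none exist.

A=0, B=0, C=0

Check with A=0, B=0, C=0:
g1 = NOT C = NOT 0 = 1
g2 = NOT g1 = NOT 1 = 0
g3 = g1 OR g2 = 1 OR 0 = 1
g4 = g1 AND g3 = 1 AND 1 = 1
g5 = NOT g4 = NOT 1 = 0
g6 = A OR g5 = 0 OR 0 = 0
g7 = g6 OR B = 0 OR 0 = 0
So g6 = 0 and g7 = 0.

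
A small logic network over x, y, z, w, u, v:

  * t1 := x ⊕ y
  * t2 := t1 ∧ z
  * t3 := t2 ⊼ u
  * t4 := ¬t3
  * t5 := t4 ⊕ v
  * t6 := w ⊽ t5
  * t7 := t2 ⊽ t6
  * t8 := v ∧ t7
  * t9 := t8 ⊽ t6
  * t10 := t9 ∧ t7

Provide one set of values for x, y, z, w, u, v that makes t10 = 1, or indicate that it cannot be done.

t10 = t9 ∧ t7 must be 1, so both t9 = 1 and t7 = 1.
t9 = t8 ⊽ t6 must be 1, so both t8 = 0 and t6 = 0.
Check with x=1 y=0 z=0 w=1 u=1 v=0:
t1 = x ⊕ y = 1 ⊕ 0 = 1
t2 = t1 ∧ z = 1 ∧ 0 = 0
t3 = t2 ⊼ u = 0 ⊼ 1 = 1
t4 = ¬t3 = ¬1 = 0
t5 = t4 ⊕ v = 0 ⊕ 0 = 0
t6 = w ⊽ t5 = 1 ⊽ 0 = 0
t7 = t2 ⊽ t6 = 0 ⊽ 0 = 1
t8 = v ∧ t7 = 0 ∧ 1 = 0
t9 = t8 ⊽ t6 = 0 ⊽ 0 = 1
t10 = t9 ∧ t7 = 1 ∧ 1 = 1
So t10 = 1 as required.

x=1 y=0 z=0 w=1 u=1 v=0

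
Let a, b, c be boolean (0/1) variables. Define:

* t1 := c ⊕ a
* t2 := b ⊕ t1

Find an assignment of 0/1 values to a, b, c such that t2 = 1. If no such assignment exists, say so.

a=1 b=0 c=0

t2 = b ⊕ t1 must be 1, so b and t1 differ.
Check with a=1 b=0 c=0:
t1 = c ⊕ a = 0 ⊕ 1 = 1
t2 = b ⊕ t1 = 0 ⊕ 1 = 1
So t2 = 1 as required.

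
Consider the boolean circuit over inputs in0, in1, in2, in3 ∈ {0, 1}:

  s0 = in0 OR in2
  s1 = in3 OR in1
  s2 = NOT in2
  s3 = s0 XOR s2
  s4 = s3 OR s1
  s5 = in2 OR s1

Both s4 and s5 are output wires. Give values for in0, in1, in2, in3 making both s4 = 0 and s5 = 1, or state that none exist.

Across all 16 input combinations, none give both s4 = 0 and s5 = 1.

no solution exists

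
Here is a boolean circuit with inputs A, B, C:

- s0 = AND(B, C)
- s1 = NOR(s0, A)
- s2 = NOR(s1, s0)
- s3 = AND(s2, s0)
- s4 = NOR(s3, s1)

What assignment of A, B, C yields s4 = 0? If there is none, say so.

Check with A=0, B=1, C=0:
s0 = AND(B, C) = AND(1, 0) = 0
s1 = NOR(s0, A) = NOR(0, 0) = 1
s2 = NOR(s1, s0) = NOR(1, 0) = 0
s3 = AND(s2, s0) = AND(0, 0) = 0
s4 = NOR(s3, s1) = NOR(0, 1) = 0
So s4 = 0 as required.

A=0, B=1, C=0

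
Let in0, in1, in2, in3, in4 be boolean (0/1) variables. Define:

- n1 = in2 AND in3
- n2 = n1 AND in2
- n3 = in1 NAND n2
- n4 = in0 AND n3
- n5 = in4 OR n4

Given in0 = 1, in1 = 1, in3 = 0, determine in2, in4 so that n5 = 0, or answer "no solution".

no solution exists

With in0 = 1, in1 = 1, in3 = 0 fixed, none of the 4 settings of in2, in4 give n5 = 0.
For example, with in2=0, in4=1:
n1 = in2 AND in3 = 0 AND 0 = 0
n2 = n1 AND in2 = 0 AND 0 = 0
n3 = in1 NAND n2 = 1 NAND 0 = 1
n4 = in0 AND n3 = 1 AND 1 = 1
n5 = in4 OR n4 = 1 OR 1 = 1
giving n5 = 1 ≠ 0.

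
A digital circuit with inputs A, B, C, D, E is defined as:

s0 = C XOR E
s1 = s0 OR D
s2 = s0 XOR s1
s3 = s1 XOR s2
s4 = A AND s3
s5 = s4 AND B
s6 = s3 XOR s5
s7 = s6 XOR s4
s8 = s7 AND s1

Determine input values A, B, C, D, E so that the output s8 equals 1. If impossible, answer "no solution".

s8 = s7 AND s1 must be 1, so both s7 = 1 and s1 = 1.
s7 = s6 XOR s4 must be 1, so s6 and s4 differ.
s1 = s0 OR D must be 1, so at least one of s0, D is 1.
Check with A=0, B=0, C=0, D=0, E=1:
s0 = C XOR E = 0 XOR 1 = 1
s1 = s0 OR D = 1 OR 0 = 1
s2 = s0 XOR s1 = 1 XOR 1 = 0
s3 = s1 XOR s2 = 1 XOR 0 = 1
s4 = A AND s3 = 0 AND 1 = 0
s5 = s4 AND B = 0 AND 0 = 0
s6 = s3 XOR s5 = 1 XOR 0 = 1
s7 = s6 XOR s4 = 1 XOR 0 = 1
s8 = s7 AND s1 = 1 AND 1 = 1
So s8 = 1 as required.

A=0, B=0, C=0, D=0, E=1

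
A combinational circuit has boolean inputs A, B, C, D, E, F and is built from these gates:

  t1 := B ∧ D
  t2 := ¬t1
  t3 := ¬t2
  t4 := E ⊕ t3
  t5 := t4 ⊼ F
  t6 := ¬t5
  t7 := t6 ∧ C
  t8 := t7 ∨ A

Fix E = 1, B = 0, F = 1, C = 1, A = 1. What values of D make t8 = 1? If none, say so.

t8 = t7 ∨ A must be 1, so at least one of t7, A is 1.
Check with E = 1, B = 0, F = 1, C = 1, A = 1 and D=1:
t1 = B ∧ D = 0 ∧ 1 = 0
t2 = ¬t1 = ¬0 = 1
t3 = ¬t2 = ¬1 = 0
t4 = E ⊕ t3 = 1 ⊕ 0 = 1
t5 = t4 ⊼ F = 1 ⊼ 1 = 0
t6 = ¬t5 = ¬0 = 1
t7 = t6 ∧ C = 1 ∧ 1 = 1
t8 = t7 ∨ A = 1 ∨ 1 = 1
So t8 = 1.

D=1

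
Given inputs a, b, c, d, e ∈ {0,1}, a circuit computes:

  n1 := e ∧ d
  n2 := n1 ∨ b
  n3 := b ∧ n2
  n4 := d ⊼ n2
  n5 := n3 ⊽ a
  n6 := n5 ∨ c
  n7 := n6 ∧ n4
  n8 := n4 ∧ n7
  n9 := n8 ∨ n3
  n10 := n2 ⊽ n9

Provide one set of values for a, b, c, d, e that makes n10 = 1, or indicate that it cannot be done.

a=1, b=0, c=0, d=0, e=1

Check with a=1, b=0, c=0, d=0, e=1:
n1 = e ∧ d = 1 ∧ 0 = 0
n2 = n1 ∨ b = 0 ∨ 0 = 0
n3 = b ∧ n2 = 0 ∧ 0 = 0
n4 = d ⊼ n2 = 0 ⊼ 0 = 1
n5 = n3 ⊽ a = 0 ⊽ 1 = 0
n6 = n5 ∨ c = 0 ∨ 0 = 0
n7 = n6 ∧ n4 = 0 ∧ 1 = 0
n8 = n4 ∧ n7 = 1 ∧ 0 = 0
n9 = n8 ∨ n3 = 0 ∨ 0 = 0
n10 = n2 ⊽ n9 = 0 ⊽ 0 = 1
So n10 = 1 as required.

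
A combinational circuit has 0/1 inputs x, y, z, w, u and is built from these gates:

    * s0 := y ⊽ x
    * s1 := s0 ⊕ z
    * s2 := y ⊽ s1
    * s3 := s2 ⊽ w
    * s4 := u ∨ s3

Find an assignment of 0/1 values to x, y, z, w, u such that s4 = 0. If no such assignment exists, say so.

s4 = u ∨ s3 must be 0, so both u = 0 and s3 = 0.
s3 = s2 ⊽ w must be 0, so at least one of s2, w is 1.
Check with x=1 y=1 z=1 w=1 u=0:
s0 = y ⊽ x = 1 ⊽ 1 = 0
s1 = s0 ⊕ z = 0 ⊕ 1 = 1
s2 = y ⊽ s1 = 1 ⊽ 1 = 0
s3 = s2 ⊽ w = 0 ⊽ 1 = 0
s4 = u ∨ s3 = 0 ∨ 0 = 0
So s4 = 0 as required.

x=1 y=1 z=1 w=1 u=0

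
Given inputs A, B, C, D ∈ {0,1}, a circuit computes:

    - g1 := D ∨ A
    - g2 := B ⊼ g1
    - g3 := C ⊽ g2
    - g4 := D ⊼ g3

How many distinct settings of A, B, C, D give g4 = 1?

g4 = D ⊼ g3 must be 1, so at least one of D, g3 is 0.
Enumerating the 16 input combinations, 14 give g4 = 1 and 2 give g4 = 0.

14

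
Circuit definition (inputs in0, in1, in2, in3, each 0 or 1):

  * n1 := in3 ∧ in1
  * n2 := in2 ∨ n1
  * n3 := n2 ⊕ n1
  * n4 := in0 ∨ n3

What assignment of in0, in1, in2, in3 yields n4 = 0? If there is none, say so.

n4 = in0 ∨ n3 must be 0, so both in0 = 0 and n3 = 0.
n3 = n2 ⊕ n1 must be 0, so n2 and n1 are equal.
Check with in0=0 in1=1 in2=0 in3=1:
n1 = in3 ∧ in1 = 1 ∧ 1 = 1
n2 = in2 ∨ n1 = 0 ∨ 1 = 1
n3 = n2 ⊕ n1 = 1 ⊕ 1 = 0
n4 = in0 ∨ n3 = 0 ∨ 0 = 0
So n4 = 0 as required.

in0=0 in1=1 in2=0 in3=1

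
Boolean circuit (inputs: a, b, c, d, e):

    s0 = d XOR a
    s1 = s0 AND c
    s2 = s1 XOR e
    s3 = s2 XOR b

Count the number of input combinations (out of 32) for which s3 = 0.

16

s3 = s2 XOR b must be 0, so s2 and b are equal.
Enumerating the 32 input combinations, 16 give s3 = 0 and 16 give s3 = 1.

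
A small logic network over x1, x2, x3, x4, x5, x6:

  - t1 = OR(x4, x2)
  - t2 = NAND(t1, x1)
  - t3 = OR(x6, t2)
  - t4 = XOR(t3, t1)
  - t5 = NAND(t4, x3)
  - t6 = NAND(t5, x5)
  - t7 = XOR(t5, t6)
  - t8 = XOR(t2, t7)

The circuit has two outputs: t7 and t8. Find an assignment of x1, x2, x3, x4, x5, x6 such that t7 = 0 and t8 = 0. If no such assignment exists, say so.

Check with x1=1 x2=1 x3=1 x4=0 x5=0 x6=1:
t1 = OR(x4, x2) = OR(0, 1) = 1
t2 = NAND(t1, x1) = NAND(1, 1) = 0
t3 = OR(x6, t2) = OR(1, 0) = 1
t4 = XOR(t3, t1) = XOR(1, 1) = 0
t5 = NAND(t4, x3) = NAND(0, 1) = 1
t6 = NAND(t5, x5) = NAND(1, 0) = 1
t7 = XOR(t5, t6) = XOR(1, 1) = 0
t8 = XOR(t2, t7) = XOR(0, 0) = 0
So t7 = 0 and t8 = 0.

x1=1 x2=1 x3=1 x4=0 x5=0 x6=1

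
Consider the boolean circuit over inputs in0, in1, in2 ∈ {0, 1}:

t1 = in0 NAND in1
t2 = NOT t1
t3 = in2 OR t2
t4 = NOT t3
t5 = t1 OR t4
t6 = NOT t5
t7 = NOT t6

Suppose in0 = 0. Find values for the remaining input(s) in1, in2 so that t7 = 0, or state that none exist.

no solution exists

With in0 = 0 fixed, none of the 4 settings of in1, in2 give t7 = 0.
For example, with in1=1, in2=1:
t1 = in0 NAND in1 = 0 NAND 1 = 1
t2 = NOT t1 = NOT 1 = 0
t3 = in2 OR t2 = 1 OR 0 = 1
t4 = NOT t3 = NOT 1 = 0
t5 = t1 OR t4 = 1 OR 0 = 1
t6 = NOT t5 = NOT 1 = 0
t7 = NOT t6 = NOT 0 = 1
giving t7 = 1 ≠ 0.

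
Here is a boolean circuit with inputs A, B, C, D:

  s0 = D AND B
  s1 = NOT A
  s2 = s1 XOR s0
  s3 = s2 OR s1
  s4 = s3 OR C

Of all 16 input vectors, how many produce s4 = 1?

13

s4 = s3 OR C must be 1, so at least one of s3, C is 1.
Enumerating the 16 input combinations, 13 give s4 = 1 and 3 give s4 = 0.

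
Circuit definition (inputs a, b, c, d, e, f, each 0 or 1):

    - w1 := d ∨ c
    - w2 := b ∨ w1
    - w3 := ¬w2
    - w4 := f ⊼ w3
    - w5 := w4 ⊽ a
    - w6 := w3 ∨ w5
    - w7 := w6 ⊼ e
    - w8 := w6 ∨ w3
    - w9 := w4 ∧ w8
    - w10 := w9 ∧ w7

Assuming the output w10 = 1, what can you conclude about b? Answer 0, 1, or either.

w10 = w9 ∧ w7 must be 1, so both w9 = 1 and w7 = 1.
w9 = w4 ∧ w8 must be 1, so both w4 = 1 and w8 = 1.
w7 = w6 ⊼ e must be 1, so at least one of w6, e is 0.
Every assignment with w10 = 1 has b = 0; there are 2 such assignment(s).
  a=0, b=0, c=0, d=0, e=0, f=0
  a=1, b=0, c=0, d=0, e=0, f=0

0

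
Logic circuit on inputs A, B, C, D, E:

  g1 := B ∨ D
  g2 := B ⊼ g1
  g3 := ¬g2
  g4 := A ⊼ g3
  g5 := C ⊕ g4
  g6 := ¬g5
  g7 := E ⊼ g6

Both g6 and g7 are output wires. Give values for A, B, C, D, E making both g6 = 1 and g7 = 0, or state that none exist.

A=0 B=1 C=1 D=1 E=1

Check with A=0 B=1 C=1 D=1 E=1:
g1 = B ∨ D = 1 ∨ 1 = 1
g2 = B ⊼ g1 = 1 ⊼ 1 = 0
g3 = ¬g2 = ¬0 = 1
g4 = A ⊼ g3 = 0 ⊼ 1 = 1
g5 = C ⊕ g4 = 1 ⊕ 1 = 0
g6 = ¬g5 = ¬0 = 1
g7 = E ⊼ g6 = 1 ⊼ 1 = 0
So g6 = 1 and g7 = 0.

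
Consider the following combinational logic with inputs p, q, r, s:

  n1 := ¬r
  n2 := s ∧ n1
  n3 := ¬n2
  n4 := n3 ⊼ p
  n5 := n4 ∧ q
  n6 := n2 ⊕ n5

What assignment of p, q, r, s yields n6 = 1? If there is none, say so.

p=0, q=1, r=1, s=0

n6 = n2 ⊕ n5 must be 1, so n2 and n5 differ.
Check with p=0, q=1, r=1, s=0:
n1 = ¬r = ¬1 = 0
n2 = s ∧ n1 = 0 ∧ 0 = 0
n3 = ¬n2 = ¬0 = 1
n4 = n3 ⊼ p = 1 ⊼ 0 = 1
n5 = n4 ∧ q = 1 ∧ 1 = 1
n6 = n2 ⊕ n5 = 0 ⊕ 1 = 1
So n6 = 1 as required.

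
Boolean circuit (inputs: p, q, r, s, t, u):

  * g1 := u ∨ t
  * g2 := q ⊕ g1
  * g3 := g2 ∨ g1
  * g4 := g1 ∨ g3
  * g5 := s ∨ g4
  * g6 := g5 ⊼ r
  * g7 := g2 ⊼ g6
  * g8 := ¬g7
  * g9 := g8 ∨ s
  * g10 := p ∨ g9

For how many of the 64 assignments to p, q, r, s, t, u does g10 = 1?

g10 = p ∨ g9 must be 1, so at least one of p, g9 is 1.
Enumerating the 64 input combinations, 52 give g10 = 1 and 12 give g10 = 0.

52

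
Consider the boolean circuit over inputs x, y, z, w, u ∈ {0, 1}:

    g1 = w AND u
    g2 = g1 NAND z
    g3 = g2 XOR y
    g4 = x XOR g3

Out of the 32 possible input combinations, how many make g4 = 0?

g4 = x XOR g3 must be 0, so x and g3 are equal.
Enumerating the 32 input combinations, 16 give g4 = 0 and 16 give g4 = 1.

16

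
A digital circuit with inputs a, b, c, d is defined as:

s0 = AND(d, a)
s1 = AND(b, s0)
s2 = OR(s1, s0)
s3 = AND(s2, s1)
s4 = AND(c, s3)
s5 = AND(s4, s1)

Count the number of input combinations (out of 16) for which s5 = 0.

s5 = AND(s4, s1) must be 0, so at least one of s4, s1 is 0.
Enumerating the 16 input combinations, 15 give s5 = 0 and 1 give s5 = 1.

15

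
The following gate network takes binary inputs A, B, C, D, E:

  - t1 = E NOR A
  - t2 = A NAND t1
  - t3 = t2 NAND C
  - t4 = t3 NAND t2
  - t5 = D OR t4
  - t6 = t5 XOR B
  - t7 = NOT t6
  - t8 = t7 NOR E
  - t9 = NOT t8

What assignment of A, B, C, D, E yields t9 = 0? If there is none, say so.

A=0, B=1, C=0, D=0, E=0

t9 = NOT t8 must be 0, so t8 = 1.
Check with A=0, B=1, C=0, D=0, E=0:
t1 = E NOR A = 0 NOR 0 = 1
t2 = A NAND t1 = 0 NAND 1 = 1
t3 = t2 NAND C = 1 NAND 0 = 1
t4 = t3 NAND t2 = 1 NAND 1 = 0
t5 = D OR t4 = 0 OR 0 = 0
t6 = t5 XOR B = 0 XOR 1 = 1
t7 = NOT t6 = NOT 1 = 0
t8 = t7 NOR E = 0 NOR 0 = 1
t9 = NOT t8 = NOT 1 = 0
So t9 = 0 as required.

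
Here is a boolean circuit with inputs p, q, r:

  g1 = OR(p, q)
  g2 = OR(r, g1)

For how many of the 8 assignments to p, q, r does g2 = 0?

1

g2 = OR(r, g1) must be 0, so both r = 0 and g1 = 0.
g1 = OR(p, q) must be 0, so both p = 0 and q = 0.
Satisfying assignments:
  p=0, q=0, r=0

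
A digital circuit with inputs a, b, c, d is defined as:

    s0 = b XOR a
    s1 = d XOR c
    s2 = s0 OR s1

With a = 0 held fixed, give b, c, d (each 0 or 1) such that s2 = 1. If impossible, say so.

s2 = s0 OR s1 must be 1, so at least one of s0, s1 is 1.
Check with a = 0 and b=1, c=0, d=0:
s0 = b XOR a = 1 XOR 0 = 1
s1 = d XOR c = 0 XOR 0 = 0
s2 = s0 OR s1 = 1 OR 0 = 1
So s2 = 1.

b=1, c=0, d=0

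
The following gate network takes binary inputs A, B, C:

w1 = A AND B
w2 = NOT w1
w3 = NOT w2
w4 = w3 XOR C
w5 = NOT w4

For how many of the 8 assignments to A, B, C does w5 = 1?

4

w5 = NOT w4 must be 1, so w4 = 0.
w4 = w3 XOR C must be 0, so w3 and C are equal.
Satisfying assignments:
  A=0, B=0, C=0
  A=0, B=1, C=0
  A=1, B=0, C=0
  A=1, B=1, C=1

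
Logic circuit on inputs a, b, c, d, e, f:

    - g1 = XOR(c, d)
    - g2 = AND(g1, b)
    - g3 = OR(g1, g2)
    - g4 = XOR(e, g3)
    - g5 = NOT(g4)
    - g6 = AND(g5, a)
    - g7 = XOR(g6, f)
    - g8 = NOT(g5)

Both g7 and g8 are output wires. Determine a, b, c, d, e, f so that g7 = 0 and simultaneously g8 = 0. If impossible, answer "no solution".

a=1, b=1, c=1, d=1, e=0, f=1

Check with a=1, b=1, c=1, d=1, e=0, f=1:
g1 = XOR(c, d) = XOR(1, 1) = 0
g2 = AND(g1, b) = AND(0, 1) = 0
g3 = OR(g1, g2) = OR(0, 0) = 0
g4 = XOR(e, g3) = XOR(0, 0) = 0
g5 = NOT(g4) = NOT 0 = 1
g6 = AND(g5, a) = AND(1, 1) = 1
g7 = XOR(g6, f) = XOR(1, 1) = 0
g8 = NOT(g5) = NOT 1 = 0
So g7 = 0 and g8 = 0.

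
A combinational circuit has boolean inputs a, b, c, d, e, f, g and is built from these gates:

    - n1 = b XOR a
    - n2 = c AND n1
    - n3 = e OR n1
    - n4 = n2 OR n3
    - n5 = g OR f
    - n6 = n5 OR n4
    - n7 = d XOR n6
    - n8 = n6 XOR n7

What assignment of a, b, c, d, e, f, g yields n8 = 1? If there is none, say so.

a=1 b=1 c=0 d=1 e=0 f=1 g=1

n8 = n6 XOR n7 must be 1, so n6 and n7 differ.
Check with a=1 b=1 c=0 d=1 e=0 f=1 g=1:
n1 = b XOR a = 1 XOR 1 = 0
n2 = c AND n1 = 0 AND 0 = 0
n3 = e OR n1 = 0 OR 0 = 0
n4 = n2 OR n3 = 0 OR 0 = 0
n5 = g OR f = 1 OR 1 = 1
n6 = n5 OR n4 = 1 OR 0 = 1
n7 = d XOR n6 = 1 XOR 1 = 0
n8 = n6 XOR n7 = 1 XOR 0 = 1
So n8 = 1 as required.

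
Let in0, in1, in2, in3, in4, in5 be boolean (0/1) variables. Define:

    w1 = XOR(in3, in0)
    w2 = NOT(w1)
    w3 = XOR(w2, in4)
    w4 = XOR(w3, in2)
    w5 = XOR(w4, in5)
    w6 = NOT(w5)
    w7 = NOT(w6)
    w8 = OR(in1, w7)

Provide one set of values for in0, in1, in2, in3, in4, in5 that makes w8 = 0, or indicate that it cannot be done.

in0=1, in1=0, in2=1, in3=1, in4=1, in5=1

w8 = OR(in1, w7) must be 0, so both in1 = 0 and w7 = 0.
w7 = NOT(w6) must be 0, so w6 = 1.
w6 = NOT(w5) must be 1, so w5 = 0.
Check with in0=1, in1=0, in2=1, in3=1, in4=1, in5=1:
w1 = XOR(in3, in0) = XOR(1, 1) = 0
w2 = NOT(w1) = NOT 0 = 1
w3 = XOR(w2, in4) = XOR(1, 1) = 0
w4 = XOR(w3, in2) = XOR(0, 1) = 1
w5 = XOR(w4, in5) = XOR(1, 1) = 0
w6 = NOT(w5) = NOT 0 = 1
w7 = NOT(w6) = NOT 1 = 0
w8 = OR(in1, w7) = OR(0, 0) = 0
So w8 = 0 as required.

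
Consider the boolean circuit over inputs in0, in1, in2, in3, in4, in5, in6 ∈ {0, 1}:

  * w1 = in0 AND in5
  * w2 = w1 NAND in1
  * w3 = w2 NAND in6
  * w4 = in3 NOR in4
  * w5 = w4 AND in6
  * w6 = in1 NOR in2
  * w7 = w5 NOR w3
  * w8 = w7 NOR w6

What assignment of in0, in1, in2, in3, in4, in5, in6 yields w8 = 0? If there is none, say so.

Check with in0=1 in1=1 in2=1 in3=1 in4=1 in5=0 in6=1:
w1 = in0 AND in5 = 1 AND 0 = 0
w2 = w1 NAND in1 = 0 NAND 1 = 1
w3 = w2 NAND in6 = 1 NAND 1 = 0
w4 = in3 NOR in4 = 1 NOR 1 = 0
w5 = w4 AND in6 = 0 AND 1 = 0
w6 = in1 NOR in2 = 1 NOR 1 = 0
w7 = w5 NOR w3 = 0 NOR 0 = 1
w8 = w7 NOR w6 = 1 NOR 0 = 0
So w8 = 0 as required.

in0=1 in1=1 in2=1 in3=1 in4=1 in5=0 in6=1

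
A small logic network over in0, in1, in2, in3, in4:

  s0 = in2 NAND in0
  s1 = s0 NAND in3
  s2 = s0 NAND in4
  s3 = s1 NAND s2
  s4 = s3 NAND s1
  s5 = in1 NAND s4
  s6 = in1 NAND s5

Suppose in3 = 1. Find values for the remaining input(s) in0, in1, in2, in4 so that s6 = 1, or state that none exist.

in0=1, in1=1, in2=1, in4=1

s6 = in1 NAND s5 must be 1, so at least one of in1, s5 is 0.
Check with in3 = 1 and in0=1, in1=1, in2=1, in4=1:
s0 = in2 NAND in0 = 1 NAND 1 = 0
s1 = s0 NAND in3 = 0 NAND 1 = 1
s2 = s0 NAND in4 = 0 NAND 1 = 1
s3 = s1 NAND s2 = 1 NAND 1 = 0
s4 = s3 NAND s1 = 0 NAND 1 = 1
s5 = in1 NAND s4 = 1 NAND 1 = 0
s6 = in1 NAND s5 = 1 NAND 0 = 1
So s6 = 1.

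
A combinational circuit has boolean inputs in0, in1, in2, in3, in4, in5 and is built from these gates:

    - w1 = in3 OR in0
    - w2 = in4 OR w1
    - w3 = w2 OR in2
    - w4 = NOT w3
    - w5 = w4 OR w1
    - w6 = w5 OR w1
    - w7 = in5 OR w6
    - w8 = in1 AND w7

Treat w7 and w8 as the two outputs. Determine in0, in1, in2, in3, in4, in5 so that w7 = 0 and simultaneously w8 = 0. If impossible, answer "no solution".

in0=0, in1=0, in2=0, in3=0, in4=1, in5=0

Check with in0=0, in1=0, in2=0, in3=0, in4=1, in5=0:
w1 = in3 OR in0 = 0 OR 0 = 0
w2 = in4 OR w1 = 1 OR 0 = 1
w3 = w2 OR in2 = 1 OR 0 = 1
w4 = NOT w3 = NOT 1 = 0
w5 = w4 OR w1 = 0 OR 0 = 0
w6 = w5 OR w1 = 0 OR 0 = 0
w7 = in5 OR w6 = 0 OR 0 = 0
w8 = in1 AND w7 = 0 AND 0 = 0
So w7 = 0 and w8 = 0.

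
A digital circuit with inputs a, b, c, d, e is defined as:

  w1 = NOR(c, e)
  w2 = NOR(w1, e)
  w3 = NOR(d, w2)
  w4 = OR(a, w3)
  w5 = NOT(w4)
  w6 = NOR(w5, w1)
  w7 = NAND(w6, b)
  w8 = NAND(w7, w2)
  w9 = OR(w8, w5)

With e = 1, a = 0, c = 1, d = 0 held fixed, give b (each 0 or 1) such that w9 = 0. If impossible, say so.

With e = 1, a = 0, c = 1, d = 0 fixed, none of the 2 settings of b give w9 = 0.
For example, with b=0:
w1 = NOR(c, e) = NOR(1, 1) = 0
w2 = NOR(w1, e) = NOR(0, 1) = 0
w3 = NOR(d, w2) = NOR(0, 0) = 1
w4 = OR(a, w3) = OR(0, 1) = 1
w5 = NOT(w4) = NOT 1 = 0
w6 = NOR(w5, w1) = NOR(0, 0) = 1
w7 = NAND(w6, b) = NAND(1, 0) = 1
w8 = NAND(w7, w2) = NAND(1, 0) = 1
w9 = OR(w8, w5) = OR(1, 0) = 1
giving w9 = 1 ≠ 0.

no solution exists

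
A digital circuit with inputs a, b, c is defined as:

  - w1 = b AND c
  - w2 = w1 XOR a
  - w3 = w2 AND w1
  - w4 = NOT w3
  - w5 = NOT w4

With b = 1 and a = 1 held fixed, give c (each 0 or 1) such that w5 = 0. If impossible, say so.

c=0

w5 = NOT w4 must be 0, so w4 = 1.
Check with b = 1 and a = 1 and c=0:
w1 = b AND c = 1 AND 0 = 0
w2 = w1 XOR a = 0 XOR 1 = 1
w3 = w2 AND w1 = 1 AND 0 = 0
w4 = NOT w3 = NOT 0 = 1
w5 = NOT w4 = NOT 1 = 0
So w5 = 0.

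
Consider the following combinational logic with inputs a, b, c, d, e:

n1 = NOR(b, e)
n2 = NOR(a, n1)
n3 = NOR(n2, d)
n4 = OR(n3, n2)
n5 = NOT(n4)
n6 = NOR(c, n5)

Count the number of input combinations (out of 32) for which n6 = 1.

n6 = NOR(c, n5) must be 1, so both c = 0 and n5 = 0.
n5 = NOT(n4) must be 0, so n4 = 1.
Enumerating the 32 input combinations, 11 give n6 = 1 and 21 give n6 = 0.

11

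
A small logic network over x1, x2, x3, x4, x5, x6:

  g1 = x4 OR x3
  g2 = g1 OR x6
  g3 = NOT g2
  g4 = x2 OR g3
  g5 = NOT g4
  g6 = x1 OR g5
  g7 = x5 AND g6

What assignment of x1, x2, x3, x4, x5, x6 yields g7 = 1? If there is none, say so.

x1=1, x2=0, x3=1, x4=0, x5=1, x6=1

g7 = x5 AND g6 must be 1, so both x5 = 1 and g6 = 1.
Check with x1=1, x2=0, x3=1, x4=0, x5=1, x6=1:
g1 = x4 OR x3 = 0 OR 1 = 1
g2 = g1 OR x6 = 1 OR 1 = 1
g3 = NOT g2 = NOT 1 = 0
g4 = x2 OR g3 = 0 OR 0 = 0
g5 = NOT g4 = NOT 0 = 1
g6 = x1 OR g5 = 1 OR 1 = 1
g7 = x5 AND g6 = 1 AND 1 = 1
So g7 = 1 as required.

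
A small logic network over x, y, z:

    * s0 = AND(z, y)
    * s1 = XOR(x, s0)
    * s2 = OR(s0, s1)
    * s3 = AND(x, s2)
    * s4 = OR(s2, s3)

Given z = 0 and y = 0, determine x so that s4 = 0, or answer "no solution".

x=0

Check with z = 0 and y = 0 and x=0:
s0 = AND(z, y) = AND(0, 0) = 0
s1 = XOR(x, s0) = XOR(0, 0) = 0
s2 = OR(s0, s1) = OR(0, 0) = 0
s3 = AND(x, s2) = AND(0, 0) = 0
s4 = OR(s2, s3) = OR(0, 0) = 0
So s4 = 0.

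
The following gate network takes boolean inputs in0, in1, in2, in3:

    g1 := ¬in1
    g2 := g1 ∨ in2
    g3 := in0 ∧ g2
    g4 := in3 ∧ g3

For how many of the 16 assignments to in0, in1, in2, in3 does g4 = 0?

g4 = in3 ∧ g3 must be 0, so at least one of in3, g3 is 0.
Enumerating the 16 input combinations, 13 give g4 = 0 and 3 give g4 = 1.

13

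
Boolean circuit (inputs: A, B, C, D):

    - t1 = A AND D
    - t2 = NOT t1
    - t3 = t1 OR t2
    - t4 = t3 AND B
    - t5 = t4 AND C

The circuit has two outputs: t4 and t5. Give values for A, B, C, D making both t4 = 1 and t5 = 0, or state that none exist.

A=1, B=1, C=0, D=0

Check with A=1, B=1, C=0, D=0:
t1 = A AND D = 1 AND 0 = 0
t2 = NOT t1 = NOT 0 = 1
t3 = t1 OR t2 = 0 OR 1 = 1
t4 = t3 AND B = 1 AND 1 = 1
t5 = t4 AND C = 1 AND 0 = 0
So t4 = 1 and t5 = 0.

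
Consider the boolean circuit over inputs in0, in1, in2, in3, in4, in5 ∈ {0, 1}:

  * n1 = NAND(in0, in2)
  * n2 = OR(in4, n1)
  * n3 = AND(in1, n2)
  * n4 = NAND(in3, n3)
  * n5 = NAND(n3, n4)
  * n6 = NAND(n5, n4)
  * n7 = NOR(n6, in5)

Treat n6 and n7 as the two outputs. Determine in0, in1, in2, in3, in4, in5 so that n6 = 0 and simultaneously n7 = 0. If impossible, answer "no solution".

in0=0 in1=0 in2=1 in3=0 in4=1 in5=1

Check with in0=0 in1=0 in2=1 in3=0 in4=1 in5=1:
n1 = NAND(in0, in2) = NAND(0, 1) = 1
n2 = OR(in4, n1) = OR(1, 1) = 1
n3 = AND(in1, n2) = AND(0, 1) = 0
n4 = NAND(in3, n3) = NAND(0, 0) = 1
n5 = NAND(n3, n4) = NAND(0, 1) = 1
n6 = NAND(n5, n4) = NAND(1, 1) = 0
n7 = NOR(n6, in5) = NOR(0, 1) = 0
So n6 = 0 and n7 = 0.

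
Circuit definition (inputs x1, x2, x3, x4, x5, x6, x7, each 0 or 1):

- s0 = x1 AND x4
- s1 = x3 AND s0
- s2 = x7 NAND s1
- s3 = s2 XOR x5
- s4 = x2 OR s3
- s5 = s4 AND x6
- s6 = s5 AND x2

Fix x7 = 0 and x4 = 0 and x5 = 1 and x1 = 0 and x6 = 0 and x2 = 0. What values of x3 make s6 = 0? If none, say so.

x3=0

s6 = s5 AND x2 must be 0, so at least one of s5, x2 is 0.
Check with x7 = 0 and x4 = 0 and x5 = 1 and x1 = 0 and x6 = 0 and x2 = 0 and x3=0:
s0 = x1 AND x4 = 0 AND 0 = 0
s1 = x3 AND s0 = 0 AND 0 = 0
s2 = x7 NAND s1 = 0 NAND 0 = 1
s3 = s2 XOR x5 = 1 XOR 1 = 0
s4 = x2 OR s3 = 0 OR 0 = 0
s5 = s4 AND x6 = 0 AND 0 = 0
s6 = s5 AND x2 = 0 AND 0 = 0
So s6 = 0.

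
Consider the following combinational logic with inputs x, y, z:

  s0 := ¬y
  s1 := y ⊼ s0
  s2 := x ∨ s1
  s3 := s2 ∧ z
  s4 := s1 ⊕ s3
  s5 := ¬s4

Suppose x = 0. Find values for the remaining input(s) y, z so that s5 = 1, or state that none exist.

y=0, z=1

s5 = ¬s4 must be 1, so s4 = 0.
Check with x = 0 and y=0, z=1:
s0 = ¬y = ¬0 = 1
s1 = y ⊼ s0 = 0 ⊼ 1 = 1
s2 = x ∨ s1 = 0 ∨ 1 = 1
s3 = s2 ∧ z = 1 ∧ 1 = 1
s4 = s1 ⊕ s3 = 1 ⊕ 1 = 0
s5 = ¬s4 = ¬0 = 1
So s5 = 1.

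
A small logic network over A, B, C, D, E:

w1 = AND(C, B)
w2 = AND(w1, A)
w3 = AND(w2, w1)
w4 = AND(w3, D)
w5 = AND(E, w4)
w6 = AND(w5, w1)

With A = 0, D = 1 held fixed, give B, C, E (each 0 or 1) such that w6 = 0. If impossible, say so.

Check with A = 0, D = 1 and B=1, C=0, E=0:
w1 = AND(C, B) = AND(0, 1) = 0
w2 = AND(w1, A) = AND(0, 0) = 0
w3 = AND(w2, w1) = AND(0, 0) = 0
w4 = AND(w3, D) = AND(0, 1) = 0
w5 = AND(E, w4) = AND(0, 0) = 0
w6 = AND(w5, w1) = AND(0, 0) = 0
So w6 = 0.

B=1, C=0, E=0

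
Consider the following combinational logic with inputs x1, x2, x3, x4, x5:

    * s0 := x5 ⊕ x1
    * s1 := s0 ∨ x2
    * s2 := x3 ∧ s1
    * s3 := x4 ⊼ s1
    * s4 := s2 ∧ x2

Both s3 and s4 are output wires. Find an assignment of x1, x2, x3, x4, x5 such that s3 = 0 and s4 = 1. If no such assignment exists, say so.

Check with x1=1, x2=1, x3=1, x4=1, x5=0:
s0 = x5 ⊕ x1 = 0 ⊕ 1 = 1
s1 = s0 ∨ x2 = 1 ∨ 1 = 1
s2 = x3 ∧ s1 = 1 ∧ 1 = 1
s3 = x4 ⊼ s1 = 1 ⊼ 1 = 0
s4 = s2 ∧ x2 = 1 ∧ 1 = 1
So s3 = 0 and s4 = 1.

x1=1, x2=1, x3=1, x4=1, x5=0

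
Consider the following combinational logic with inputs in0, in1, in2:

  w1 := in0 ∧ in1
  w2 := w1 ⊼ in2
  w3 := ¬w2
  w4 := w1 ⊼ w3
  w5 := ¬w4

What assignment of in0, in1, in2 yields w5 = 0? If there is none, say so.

in0=1 in1=1 in2=0

Check with in0=1 in1=1 in2=0:
w1 = in0 ∧ in1 = 1 ∧ 1 = 1
w2 = w1 ⊼ in2 = 1 ⊼ 0 = 1
w3 = ¬w2 = ¬1 = 0
w4 = w1 ⊼ w3 = 1 ⊼ 0 = 1
w5 = ¬w4 = ¬1 = 0
So w5 = 0 as required.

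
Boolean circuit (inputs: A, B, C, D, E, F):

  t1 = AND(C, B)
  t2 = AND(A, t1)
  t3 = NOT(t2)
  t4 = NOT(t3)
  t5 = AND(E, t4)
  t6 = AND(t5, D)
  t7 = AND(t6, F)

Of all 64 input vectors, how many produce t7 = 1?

1

t7 = AND(t6, F) must be 1, so both t6 = 1 and F = 1.
Satisfying assignments:
  A=1, B=1, C=1, D=1, E=1, F=1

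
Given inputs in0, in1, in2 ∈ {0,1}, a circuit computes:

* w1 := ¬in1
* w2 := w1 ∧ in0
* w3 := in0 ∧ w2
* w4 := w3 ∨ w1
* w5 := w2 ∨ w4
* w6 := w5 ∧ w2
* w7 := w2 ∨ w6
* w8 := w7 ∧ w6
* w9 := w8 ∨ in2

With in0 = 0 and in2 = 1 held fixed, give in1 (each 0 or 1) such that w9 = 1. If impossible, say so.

in1=0

w9 = w8 ∨ in2 must be 1, so at least one of w8, in2 is 1.
Check with in0 = 0 and in2 = 1 and in1=0:
w1 = ¬in1 = ¬0 = 1
w2 = w1 ∧ in0 = 1 ∧ 0 = 0
w3 = in0 ∧ w2 = 0 ∧ 0 = 0
w4 = w3 ∨ w1 = 0 ∨ 1 = 1
w5 = w2 ∨ w4 = 0 ∨ 1 = 1
w6 = w5 ∧ w2 = 1 ∧ 0 = 0
w7 = w2 ∨ w6 = 0 ∨ 0 = 0
w8 = w7 ∧ w6 = 0 ∧ 0 = 0
w9 = w8 ∨ in2 = 0 ∨ 1 = 1
So w9 = 1.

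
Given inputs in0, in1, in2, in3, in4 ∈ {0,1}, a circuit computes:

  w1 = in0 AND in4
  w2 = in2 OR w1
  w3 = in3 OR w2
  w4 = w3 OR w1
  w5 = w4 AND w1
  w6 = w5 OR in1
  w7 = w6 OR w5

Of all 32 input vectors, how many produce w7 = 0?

12

w7 = w6 OR w5 must be 0, so both w6 = 0 and w5 = 0.
w6 = w5 OR in1 must be 0, so both w5 = 0 and in1 = 0.
w5 = w4 AND w1 must be 0, so at least one of w4, w1 is 0.
Enumerating the 32 input combinations, 12 give w7 = 0 and 20 give w7 = 1.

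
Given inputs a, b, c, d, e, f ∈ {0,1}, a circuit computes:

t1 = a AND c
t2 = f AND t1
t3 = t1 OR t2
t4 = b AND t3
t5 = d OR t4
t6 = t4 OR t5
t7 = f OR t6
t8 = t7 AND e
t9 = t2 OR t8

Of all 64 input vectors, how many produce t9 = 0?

35

t9 = t2 OR t8 must be 0, so both t2 = 0 and t8 = 0.
t2 = f AND t1 must be 0, so at least one of f, t1 is 0.
t8 = t7 AND e must be 0, so at least one of t7, e is 0.
Enumerating the 64 input combinations, 35 give t9 = 0 and 29 give t9 = 1.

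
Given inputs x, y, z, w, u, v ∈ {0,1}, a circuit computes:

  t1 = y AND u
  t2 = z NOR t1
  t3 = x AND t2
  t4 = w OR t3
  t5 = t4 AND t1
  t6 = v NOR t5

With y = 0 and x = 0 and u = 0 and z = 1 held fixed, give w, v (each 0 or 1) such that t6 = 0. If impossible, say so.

t6 = v NOR t5 must be 0, so at least one of v, t5 is 1.
Check with y = 0 and x = 0 and u = 0 and z = 1 and w=1, v=1:
t1 = y AND u = 0 AND 0 = 0
t2 = z NOR t1 = 1 NOR 0 = 0
t3 = x AND t2 = 0 AND 0 = 0
t4 = w OR t3 = 1 OR 0 = 1
t5 = t4 AND t1 = 1 AND 0 = 0
t6 = v NOR t5 = 1 NOR 0 = 0
So t6 = 0.

w=1 v=1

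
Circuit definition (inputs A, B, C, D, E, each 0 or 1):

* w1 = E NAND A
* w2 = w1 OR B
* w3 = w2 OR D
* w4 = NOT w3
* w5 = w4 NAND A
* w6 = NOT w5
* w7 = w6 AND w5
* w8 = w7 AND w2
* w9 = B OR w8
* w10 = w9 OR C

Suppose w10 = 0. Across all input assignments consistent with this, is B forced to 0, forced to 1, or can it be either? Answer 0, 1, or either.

w10 = w9 OR C must be 0, so both w9 = 0 and C = 0.
w9 = B OR w8 must be 0, so both B = 0 and w8 = 0.
w8 = w7 AND w2 must be 0, so at least one of w7, w2 is 0.
Every assignment with w10 = 0 has B = 0; there are 8 such assignment(s).

0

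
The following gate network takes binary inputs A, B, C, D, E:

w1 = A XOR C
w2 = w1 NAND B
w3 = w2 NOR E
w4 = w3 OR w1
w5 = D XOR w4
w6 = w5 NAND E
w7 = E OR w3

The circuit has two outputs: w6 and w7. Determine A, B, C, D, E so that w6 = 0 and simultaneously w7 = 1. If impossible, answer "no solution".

A=1, B=0, C=1, D=1, E=1

Check with A=1, B=0, C=1, D=1, E=1:
w1 = A XOR C = 1 XOR 1 = 0
w2 = w1 NAND B = 0 NAND 0 = 1
w3 = w2 NOR E = 1 NOR 1 = 0
w4 = w3 OR w1 = 0 OR 0 = 0
w5 = D XOR w4 = 1 XOR 0 = 1
w6 = w5 NAND E = 1 NAND 1 = 0
w7 = E OR w3 = 1 OR 0 = 1
So w6 = 0 and w7 = 1.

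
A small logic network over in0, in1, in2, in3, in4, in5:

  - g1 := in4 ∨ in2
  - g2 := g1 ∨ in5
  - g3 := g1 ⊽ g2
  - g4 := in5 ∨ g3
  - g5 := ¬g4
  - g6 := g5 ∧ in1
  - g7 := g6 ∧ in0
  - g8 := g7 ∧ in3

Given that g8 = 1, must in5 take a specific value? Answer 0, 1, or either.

g8 = g7 ∧ in3 must be 1, so both g7 = 1 and in3 = 1.
g7 = g6 ∧ in0 must be 1, so both g6 = 1 and in0 = 1.
Every assignment with g8 = 1 has in5 = 0; there are 3 such assignment(s).
  in0=1, in1=1, in2=0, in3=1, in4=1, in5=0
  in0=1, in1=1, in2=1, in3=1, in4=0, in5=0
  in0=1, in1=1, in2=1, in3=1, in4=1, in5=0

0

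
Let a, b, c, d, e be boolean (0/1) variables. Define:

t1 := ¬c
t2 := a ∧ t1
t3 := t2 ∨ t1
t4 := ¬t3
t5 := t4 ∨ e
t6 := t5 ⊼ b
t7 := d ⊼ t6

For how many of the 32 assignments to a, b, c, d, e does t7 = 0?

10

t7 = d ⊼ t6 must be 0, so both d = 1 and t6 = 1.
t6 = t5 ⊼ b must be 1, so at least one of t5, b is 0.
Enumerating the 32 input combinations, 10 give t7 = 0 and 22 give t7 = 1.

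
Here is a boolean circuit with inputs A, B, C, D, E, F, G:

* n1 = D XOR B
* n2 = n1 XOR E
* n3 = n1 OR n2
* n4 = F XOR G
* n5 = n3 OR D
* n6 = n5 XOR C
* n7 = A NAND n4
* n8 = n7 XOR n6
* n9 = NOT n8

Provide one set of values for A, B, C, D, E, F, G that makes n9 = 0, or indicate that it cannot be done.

Check with A=0, B=1, C=1, D=1, E=1, F=1, G=1:
n1 = D XOR B = 1 XOR 1 = 0
n2 = n1 XOR E = 0 XOR 1 = 1
n3 = n1 OR n2 = 0 OR 1 = 1
n4 = F XOR G = 1 XOR 1 = 0
n5 = n3 OR D = 1 OR 1 = 1
n6 = n5 XOR C = 1 XOR 1 = 0
n7 = A NAND n4 = 0 NAND 0 = 1
n8 = n7 XOR n6 = 1 XOR 0 = 1
n9 = NOT n8 = NOT 1 = 0
So n9 = 0 as required.

A=0, B=1, C=1, D=1, E=1, F=1, G=1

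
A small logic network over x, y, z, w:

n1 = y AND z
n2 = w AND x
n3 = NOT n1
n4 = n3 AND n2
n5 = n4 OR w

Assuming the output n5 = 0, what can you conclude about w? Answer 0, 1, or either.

n5 = n4 OR w must be 0, so both n4 = 0 and w = 0.
n4 = n3 AND n2 must be 0, so at least one of n3, n2 is 0.
Every assignment with n5 = 0 has w = 0; there are 8 such assignment(s).

0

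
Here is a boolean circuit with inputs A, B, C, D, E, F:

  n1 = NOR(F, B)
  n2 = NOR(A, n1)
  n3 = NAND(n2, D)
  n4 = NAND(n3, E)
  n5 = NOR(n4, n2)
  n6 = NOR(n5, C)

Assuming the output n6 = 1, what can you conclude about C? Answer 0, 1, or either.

n6 = NOR(n5, C) must be 1, so both n5 = 0 and C = 0.
n5 = NOR(n4, n2) must be 0, so at least one of n4, n2 is 1.
Every assignment with n6 = 1 has C = 0; there are 22 such assignment(s).

0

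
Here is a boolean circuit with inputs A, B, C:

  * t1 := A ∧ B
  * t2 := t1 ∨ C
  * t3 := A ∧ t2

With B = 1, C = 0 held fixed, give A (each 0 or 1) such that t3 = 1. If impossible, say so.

t3 = A ∧ t2 must be 1, so both A = 1 and t2 = 1.
t2 = t1 ∨ C must be 1, so at least one of t1, C is 1.
Check with B = 1, C = 0 and A=1:
t1 = A ∧ B = 1 ∧ 1 = 1
t2 = t1 ∨ C = 1 ∨ 0 = 1
t3 = A ∧ t2 = 1 ∧ 1 = 1
So t3 = 1.

A=1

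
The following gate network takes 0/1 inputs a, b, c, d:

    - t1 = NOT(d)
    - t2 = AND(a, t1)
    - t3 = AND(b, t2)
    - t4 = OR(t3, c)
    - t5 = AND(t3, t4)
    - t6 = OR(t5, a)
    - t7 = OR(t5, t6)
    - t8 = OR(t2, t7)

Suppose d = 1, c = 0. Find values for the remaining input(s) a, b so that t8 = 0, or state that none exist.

a=0, b=0

t8 = OR(t2, t7) must be 0, so both t2 = 0 and t7 = 0.
t2 = AND(a, t1) must be 0, so at least one of a, t1 is 0.
Check with d = 1, c = 0 and a=0, b=0:
t1 = NOT(d) = NOT 1 = 0
t2 = AND(a, t1) = AND(0, 0) = 0
t3 = AND(b, t2) = AND(0, 0) = 0
t4 = OR(t3, c) = OR(0, 0) = 0
t5 = AND(t3, t4) = AND(0, 0) = 0
t6 = OR(t5, a) = OR(0, 0) = 0
t7 = OR(t5, t6) = OR(0, 0) = 0
t8 = OR(t2, t7) = OR(0, 0) = 0
So t8 = 0.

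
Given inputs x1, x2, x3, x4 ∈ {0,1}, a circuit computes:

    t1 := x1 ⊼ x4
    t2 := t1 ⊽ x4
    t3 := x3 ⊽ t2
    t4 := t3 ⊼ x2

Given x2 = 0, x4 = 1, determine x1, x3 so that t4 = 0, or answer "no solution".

With x2 = 0, x4 = 1 fixed, none of the 4 settings of x1, x3 give t4 = 0.
For example, with x1=0, x3=1:
t1 = x1 ⊼ x4 = 0 ⊼ 1 = 1
t2 = t1 ⊽ x4 = 1 ⊽ 1 = 0
t3 = x3 ⊽ t2 = 1 ⊽ 0 = 0
t4 = t3 ⊼ x2 = 0 ⊼ 0 = 1
giving t4 = 1 ≠ 0.

no solution exists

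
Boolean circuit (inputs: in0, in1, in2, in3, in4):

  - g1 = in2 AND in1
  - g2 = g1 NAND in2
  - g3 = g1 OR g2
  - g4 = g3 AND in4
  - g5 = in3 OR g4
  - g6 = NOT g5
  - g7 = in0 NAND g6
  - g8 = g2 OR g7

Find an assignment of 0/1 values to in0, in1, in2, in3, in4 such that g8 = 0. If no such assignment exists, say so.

g8 = g2 OR g7 must be 0, so both g2 = 0 and g7 = 0.
g2 = g1 NAND in2 must be 0, so both g1 = 1 and in2 = 1.
g7 = in0 NAND g6 must be 0, so both in0 = 1 and g6 = 1.
Check with in0=1, in1=1, in2=1, in3=0, in4=0:
g1 = in2 AND in1 = 1 AND 1 = 1
g2 = g1 NAND in2 = 1 NAND 1 = 0
g3 = g1 OR g2 = 1 OR 0 = 1
g4 = g3 AND in4 = 1 AND 0 = 0
g5 = in3 OR g4 = 0 OR 0 = 0
g6 = NOT g5 = NOT 0 = 1
g7 = in0 NAND g6 = 1 NAND 1 = 0
g8 = g2 OR g7 = 0 OR 0 = 0
So g8 = 0 as required.

in0=1, in1=1, in2=1, in3=0, in4=0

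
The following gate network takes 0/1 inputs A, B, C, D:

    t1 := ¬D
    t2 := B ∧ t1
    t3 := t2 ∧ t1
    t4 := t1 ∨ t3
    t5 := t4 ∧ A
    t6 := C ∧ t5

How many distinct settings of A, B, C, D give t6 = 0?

14

t6 = C ∧ t5 must be 0, so at least one of C, t5 is 0.
Enumerating the 16 input combinations, 14 give t6 = 0 and 2 give t6 = 1.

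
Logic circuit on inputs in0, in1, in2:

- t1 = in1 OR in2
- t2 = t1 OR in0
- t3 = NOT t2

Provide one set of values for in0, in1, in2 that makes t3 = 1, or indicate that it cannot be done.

t3 = NOT t2 must be 1, so t2 = 0.
Check with in0=0, in1=0, in2=0:
t1 = in1 OR in2 = 0 OR 0 = 0
t2 = t1 OR in0 = 0 OR 0 = 0
t3 = NOT t2 = NOT 0 = 1
So t3 = 1 as required.

in0=0, in1=0, in2=0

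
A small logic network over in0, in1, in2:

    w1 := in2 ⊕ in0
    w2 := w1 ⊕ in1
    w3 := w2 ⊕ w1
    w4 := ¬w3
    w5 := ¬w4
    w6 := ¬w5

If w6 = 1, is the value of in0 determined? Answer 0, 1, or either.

either

Both values of in0 occur among assignments with w6 = 1:
  in0=0: in0=0, in1=0, in2=0
  in0=1: in0=1, in1=0, in2=0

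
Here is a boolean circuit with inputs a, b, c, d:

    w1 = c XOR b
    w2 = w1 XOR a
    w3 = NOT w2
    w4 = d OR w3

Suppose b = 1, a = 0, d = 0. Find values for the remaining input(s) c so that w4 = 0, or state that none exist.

w4 = d OR w3 must be 0, so both d = 0 and w3 = 0.
Check with b = 1, a = 0, d = 0 and c=0:
w1 = c XOR b = 0 XOR 1 = 1
w2 = w1 XOR a = 1 XOR 0 = 1
w3 = NOT w2 = NOT 1 = 0
w4 = d OR w3 = 0 OR 0 = 0
So w4 = 0.

c=0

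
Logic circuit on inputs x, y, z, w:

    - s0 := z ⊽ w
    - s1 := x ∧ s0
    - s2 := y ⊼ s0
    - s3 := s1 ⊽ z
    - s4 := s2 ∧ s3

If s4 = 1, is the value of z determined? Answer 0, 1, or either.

0

s4 = s2 ∧ s3 must be 1, so both s2 = 1 and s3 = 1.
s2 = y ⊼ s0 must be 1, so at least one of y, s0 is 0.
Every assignment with s4 = 1 has z = 0; there are 5 such assignment(s).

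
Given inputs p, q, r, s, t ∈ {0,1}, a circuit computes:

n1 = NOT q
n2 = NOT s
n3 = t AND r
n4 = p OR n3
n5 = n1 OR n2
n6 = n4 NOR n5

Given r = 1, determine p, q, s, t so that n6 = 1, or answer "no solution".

p=0 q=1 s=1 t=0

Check with r = 1 and p=0, q=1, s=1, t=0:
n1 = NOT q = NOT 1 = 0
n2 = NOT s = NOT 1 = 0
n3 = t AND r = 0 AND 1 = 0
n4 = p OR n3 = 0 OR 0 = 0
n5 = n1 OR n2 = 0 OR 0 = 0
n6 = n4 NOR n5 = 0 NOR 0 = 1
So n6 = 1.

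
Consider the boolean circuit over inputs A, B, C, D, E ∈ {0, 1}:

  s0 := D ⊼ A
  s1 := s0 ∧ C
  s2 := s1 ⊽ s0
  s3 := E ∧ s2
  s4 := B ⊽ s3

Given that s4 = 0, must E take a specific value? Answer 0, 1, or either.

Both values of E occur among assignments with s4 = 0:
  E=0: A=0, B=1, C=0, D=0, E=0
  E=1: A=0, B=1, C=0, D=0, E=1

either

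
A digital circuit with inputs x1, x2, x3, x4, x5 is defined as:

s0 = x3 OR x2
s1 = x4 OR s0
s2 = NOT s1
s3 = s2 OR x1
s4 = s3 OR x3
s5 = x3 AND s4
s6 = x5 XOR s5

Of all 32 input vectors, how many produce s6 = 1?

s6 = x5 XOR s5 must be 1, so x5 and s5 differ.
Enumerating the 32 input combinations, 16 give s6 = 1 and 16 give s6 = 0.

16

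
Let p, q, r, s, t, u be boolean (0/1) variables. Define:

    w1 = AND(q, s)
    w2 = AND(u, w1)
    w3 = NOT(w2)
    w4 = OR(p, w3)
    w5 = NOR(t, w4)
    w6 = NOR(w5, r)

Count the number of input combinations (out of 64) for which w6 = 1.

w6 = NOR(w5, r) must be 1, so both w5 = 0 and r = 0.
Enumerating the 64 input combinations, 31 give w6 = 1 and 33 give w6 = 0.

31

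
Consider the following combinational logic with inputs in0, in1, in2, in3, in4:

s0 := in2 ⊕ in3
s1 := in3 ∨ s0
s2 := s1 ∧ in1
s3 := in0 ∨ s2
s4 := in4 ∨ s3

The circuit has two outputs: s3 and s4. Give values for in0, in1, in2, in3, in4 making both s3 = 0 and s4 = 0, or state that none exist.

in0=0, in1=0, in2=1, in3=0, in4=0

Check with in0=0, in1=0, in2=1, in3=0, in4=0:
s0 = in2 ⊕ in3 = 1 ⊕ 0 = 1
s1 = in3 ∨ s0 = 0 ∨ 1 = 1
s2 = s1 ∧ in1 = 1 ∧ 0 = 0
s3 = in0 ∨ s2 = 0 ∨ 0 = 0
s4 = in4 ∨ s3 = 0 ∨ 0 = 0
So s3 = 0 and s4 = 0.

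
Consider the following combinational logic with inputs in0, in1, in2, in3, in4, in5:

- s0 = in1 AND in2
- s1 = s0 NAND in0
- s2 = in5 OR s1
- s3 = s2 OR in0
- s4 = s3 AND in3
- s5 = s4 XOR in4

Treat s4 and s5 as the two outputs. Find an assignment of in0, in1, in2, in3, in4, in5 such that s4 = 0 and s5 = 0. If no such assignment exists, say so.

Check with in0=0, in1=0, in2=0, in3=0, in4=0, in5=0:
s0 = in1 AND in2 = 0 AND 0 = 0
s1 = s0 NAND in0 = 0 NAND 0 = 1
s2 = in5 OR s1 = 0 OR 1 = 1
s3 = s2 OR in0 = 1 OR 0 = 1
s4 = s3 AND in3 = 1 AND 0 = 0
s5 = s4 XOR in4 = 0 XOR 0 = 0
So s4 = 0 and s5 = 0.

in0=0, in1=0, in2=0, in3=0, in4=0, in5=0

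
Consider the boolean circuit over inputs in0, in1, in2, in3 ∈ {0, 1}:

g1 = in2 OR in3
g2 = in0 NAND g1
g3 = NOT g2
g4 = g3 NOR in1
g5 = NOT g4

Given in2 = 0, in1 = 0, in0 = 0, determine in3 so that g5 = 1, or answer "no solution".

no solution exists

With in2 = 0, in1 = 0, in0 = 0 fixed, none of the 2 settings of in3 give g5 = 1.
For example, with in3=0:
g1 = in2 OR in3 = 0 OR 0 = 0
g2 = in0 NAND g1 = 0 NAND 0 = 1
g3 = NOT g2 = NOT 1 = 0
g4 = g3 NOR in1 = 0 NOR 0 = 1
g5 = NOT g4 = NOT 1 = 0
giving g5 = 0 ≠ 1.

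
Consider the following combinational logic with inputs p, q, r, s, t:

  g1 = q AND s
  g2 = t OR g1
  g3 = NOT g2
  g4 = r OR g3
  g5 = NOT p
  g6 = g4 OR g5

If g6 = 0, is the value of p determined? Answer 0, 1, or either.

g6 = g4 OR g5 must be 0, so both g4 = 0 and g5 = 0.
g4 = r OR g3 must be 0, so both r = 0 and g3 = 0.
Every assignment with g6 = 0 has p = 1; there are 5 such assignment(s).

1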